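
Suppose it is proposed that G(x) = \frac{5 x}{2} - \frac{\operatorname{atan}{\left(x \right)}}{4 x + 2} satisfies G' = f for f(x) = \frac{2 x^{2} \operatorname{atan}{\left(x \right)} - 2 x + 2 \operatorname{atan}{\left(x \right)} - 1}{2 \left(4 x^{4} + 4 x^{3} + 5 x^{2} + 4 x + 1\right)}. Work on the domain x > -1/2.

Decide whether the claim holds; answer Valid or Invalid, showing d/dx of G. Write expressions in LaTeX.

d/dx[G] = \frac{20 x^{4} + 20 x^{3} + 2 x^{2} \operatorname{atan}{\left(x \right)} + 25 x^{2} + 18 x + 2 \operatorname{atan}{\left(x \right)} + 4}{8 x^{4} + 8 x^{3} + 10 x^{2} + 8 x + 2}
d/dx[G] - f(x) = \frac{5}{2} != 0.

Invalid: d/dx[G] - f = \frac{5}{2}, which is not 0.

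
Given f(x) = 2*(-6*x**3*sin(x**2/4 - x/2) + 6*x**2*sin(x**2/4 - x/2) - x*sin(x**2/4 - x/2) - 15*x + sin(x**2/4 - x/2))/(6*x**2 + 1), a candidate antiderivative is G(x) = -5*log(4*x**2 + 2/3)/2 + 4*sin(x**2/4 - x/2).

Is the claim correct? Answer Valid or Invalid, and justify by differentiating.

Invalid: d/dx[G] - f = 2*x*sin(x**2/4 - x/2) + 2*x*cos(x**2/4 - x/2) - 2*sin(x**2/4 - x/2) - 2*cos(x**2/4 - x/2), which is not 0.

d/dx[G] = (12*x**3*cos(x**2/4 - x/2) - 12*x**2*cos(x**2/4 - x/2) + 2*x*cos(x**2/4 - x/2) - 30*x - 2*cos(x**2/4 - x/2))/(6*x**2 + 1)
d/dx[G] - f(x) = 2*x*sin(x**2/4 - x/2) + 2*x*cos(x**2/4 - x/2) - 2*sin(x**2/4 - x/2) - 2*cos(x**2/4 - x/2) != 0.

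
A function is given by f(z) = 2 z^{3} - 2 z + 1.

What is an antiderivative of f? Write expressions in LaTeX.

An antiderivative is F(z) = \frac{z^{4}}{2} - z^{2} + z.

Integrate term by term and add the pieces.
Check: d/dz[\frac{z^{4}}{2} - z^{2} + z] = 2 z^{3} - 2 z + 1 = f(z).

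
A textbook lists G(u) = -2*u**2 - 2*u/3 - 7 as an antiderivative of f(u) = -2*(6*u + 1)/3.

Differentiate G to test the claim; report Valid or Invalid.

Valid - differentiating G returns exactly f.

d/du[G] = -4*u - 2/3
This equals f(u) exactly, so the claim holds.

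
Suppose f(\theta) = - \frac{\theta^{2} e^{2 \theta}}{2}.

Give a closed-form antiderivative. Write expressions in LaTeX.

Recognize the product-rule pattern: f = u'v + uv' with u = - \frac{\theta^{2}}{4} + \frac{\theta}{4} - \frac{1}{8}, v = e^{2 \theta}, so integration by parts undoes it.
Check: d/d\theta[- \frac{\theta^{2} e^{2 \theta}}{4} + \frac{\theta e^{2 \theta}}{4} - \frac{e^{2 \theta}}{8}] = - \frac{\theta^{2} e^{2 \theta}}{2} = f(\theta).

An antiderivative is F(\theta) = - \frac{\theta^{2} e^{2 \theta}}{4} + \frac{\theta e^{2 \theta}}{4} - \frac{e^{2 \theta}}{8}.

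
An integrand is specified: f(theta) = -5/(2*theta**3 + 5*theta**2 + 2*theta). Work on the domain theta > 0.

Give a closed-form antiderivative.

An antiderivative is F(theta) = -5*log(theta)/2 + 10*log(theta + 1/2)/3 - 5*log(theta + 2)/6.

The denominator factors as theta*(theta + 2)*(2*theta + 1); partial fractions split f into directly integrable pieces: 20/(3*(2*theta + 1)) - 5/(6*(theta + 2)) - 5/(2*theta).
Check: d/dtheta[-5*log(theta)/2 + 10*log(theta + 1/2)/3 - 5*log(theta + 2)/6] = -5/(2*theta**3 + 5*theta**2 + 2*theta) = f(theta).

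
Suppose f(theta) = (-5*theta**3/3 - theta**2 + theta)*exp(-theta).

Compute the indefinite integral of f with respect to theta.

F(theta) = 5*theta**3*exp(-theta)/3 + 6*theta**2*exp(-theta) + 11*theta*exp(-theta) + 11*exp(-theta) + C

f has the shape u'v + uv' for u = 5*theta**3/3 + 6*theta**2 + 11*theta + 11 and v = exp(-theta) — it is the derivative of the product u*v.
Check: d/dtheta[5*theta**3*exp(-theta)/3 + 6*theta**2*exp(-theta) + 11*theta*exp(-theta) + 11*exp(-theta)] = (-5*theta**3 - 3*theta**2 + 3*theta)*exp(-theta)/3, which equals f(theta).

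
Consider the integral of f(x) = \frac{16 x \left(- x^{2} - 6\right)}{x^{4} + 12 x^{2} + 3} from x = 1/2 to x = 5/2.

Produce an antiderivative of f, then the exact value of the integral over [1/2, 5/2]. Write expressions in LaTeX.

f matches the chain-rule pattern g'(h)*h' with inner function h(x) = \frac{x^{4}}{3} + 4 x^{2} + 1; substituting u = h(x) collapses the integral.
F(x) = - 4 \log{\left(\frac{x^{4}}{3} + 4 x^{2} + 1 \right)} is an antiderivative of f.
Check: d/dx[- 4 \log{\left(\frac{x^{4}}{3} + 4 x^{2} + 1 \right)}] = \frac{- 16 x^{3} - 96 x}{x^{4} + 12 x^{2} + 3}, which equals f(x).
F(5/2) = - 4 \log{\left(\frac{1873}{48} \right)}; F(1/2) = - 4 \log{\left(\frac{97}{48} \right)}.
Integral = F(5/2) - F(1/2) = - 4 \log{\left(\frac{1873}{48} \right)} + 4 \log{\left(\frac{97}{48} \right)}.

Antiderivative: F(x) = - 4 \log{\left(\frac{x^{4}}{3} + 4 x^{2} + 1 \right)}; value = - 4 \log{\left(\frac{1873}{48} \right)} + 4 \log{\left(\frac{97}{48} \right)}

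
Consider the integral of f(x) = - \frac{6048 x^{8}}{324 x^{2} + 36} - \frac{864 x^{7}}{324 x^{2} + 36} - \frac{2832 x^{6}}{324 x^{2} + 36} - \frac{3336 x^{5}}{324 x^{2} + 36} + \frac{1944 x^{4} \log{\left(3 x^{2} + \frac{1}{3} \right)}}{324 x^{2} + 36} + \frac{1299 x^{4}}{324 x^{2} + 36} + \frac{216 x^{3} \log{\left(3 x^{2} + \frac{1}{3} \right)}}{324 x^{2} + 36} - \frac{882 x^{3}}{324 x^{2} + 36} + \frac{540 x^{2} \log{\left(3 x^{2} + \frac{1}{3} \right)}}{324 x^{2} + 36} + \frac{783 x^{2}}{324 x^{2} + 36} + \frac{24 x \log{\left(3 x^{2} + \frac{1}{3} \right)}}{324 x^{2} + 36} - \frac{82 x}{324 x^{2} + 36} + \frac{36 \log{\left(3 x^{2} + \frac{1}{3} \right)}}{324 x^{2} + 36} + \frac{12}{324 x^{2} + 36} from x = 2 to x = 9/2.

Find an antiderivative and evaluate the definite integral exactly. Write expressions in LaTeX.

Antiderivative: F(x) = \left(- 2 x^{3} - \frac{x^{2}}{3} - x\right) \left(\frac{4 x^{4}}{3} + \frac{5 x}{4} - \log{\left(3 x^{2} + \frac{1}{3} \right)} - \frac{1}{3}\right); value = - \frac{5105555}{48} - \frac{58 \log{\left(\frac{37}{3} \right)}}{3} + \frac{387 \log{\left(\frac{733}{12} \right)}}{2}

f has the shape u'v + uv' for u = - 2 x^{3} - \frac{x^{2}}{3} - x and v = \frac{4 x^{4}}{3} + \frac{5 x}{4} - \log{\left(3 x^{2} + \frac{1}{3} \right)} - \frac{1}{3} — it is the derivative of the product u*v.
F(x) = \left(- 2 x^{3} - \frac{x^{2}}{3} - x\right) \left(\frac{4 x^{4}}{3} + \frac{5 x}{4} - \log{\left(3 x^{2} + \frac{1}{3} \right)} - \frac{1}{3}\right) is an antiderivative of f.
Check: d/dx[\left(- 2 x^{3} - \frac{x^{2}}{3} - x\right) \left(\frac{4 x^{4}}{3} + \frac{5 x}{4} - \log{\left(3 x^{2} + \frac{1}{3} \right)} - \frac{1}{3}\right)] = \frac{- 6048 x^{8} - 864 x^{7} - 2832 x^{6} - 3336 x^{5} + 1944 x^{4} \log{\left(3 x^{2} + \frac{1}{3} \right)} + 1299 x^{4} + 216 x^{3} \log{\left(3 x^{2} + \frac{1}{3} \right)} - 882 x^{3} + 540 x^{2} \log{\left(3 x^{2} + \frac{1}{3} \right)} + 783 x^{2} + 24 x \log{\left(3 x^{2} + \frac{1}{3} \right)} - 82 x + 36 \log{\left(3 x^{2} + \frac{1}{3} \right)} + 12}{324 x^{2} + 36}, which equals f(x).
F(9/2) = - \frac{1709121}{16} + \frac{387 \log{\left(\frac{733}{12} \right)}}{2}; F(2) = - \frac{1363}{3} + \frac{58 \log{\left(\frac{37}{3} \right)}}{3}.
Integral = F(9/2) - F(2) = - \frac{5105555}{48} - \frac{58 \log{\left(\frac{37}{3} \right)}}{3} + \frac{387 \log{\left(\frac{733}{12} \right)}}{2}.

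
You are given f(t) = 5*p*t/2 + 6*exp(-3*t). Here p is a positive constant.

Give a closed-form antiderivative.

An antiderivative is F(t) = 5*p*t**2/4 - 2*exp(-3*t).

Integrate term by term and add the pieces.
Check: d/dt[5*p*t**2/4 - 2*exp(-3*t)] = (5*p*t*exp(3*t) + 12)*exp(-3*t)/2, which equals f(t).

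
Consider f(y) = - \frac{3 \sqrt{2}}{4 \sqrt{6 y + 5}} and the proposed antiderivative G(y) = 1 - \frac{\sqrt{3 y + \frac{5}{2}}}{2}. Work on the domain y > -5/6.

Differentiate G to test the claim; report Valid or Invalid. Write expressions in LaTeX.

d/dy[G] = - \frac{3 \sqrt{2}}{4 \sqrt{6 y + 5}}
This equals f(y) exactly, so the claim holds.

Valid. The derivative of G reproduces f.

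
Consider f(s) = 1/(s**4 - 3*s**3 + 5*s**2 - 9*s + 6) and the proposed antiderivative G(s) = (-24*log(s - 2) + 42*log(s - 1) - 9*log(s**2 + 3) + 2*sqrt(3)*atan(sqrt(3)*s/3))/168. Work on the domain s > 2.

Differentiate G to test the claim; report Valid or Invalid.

Invalid: d/ds[G] - f = -2/(s**4 - 3*s**3 + 5*s**2 - 9*s + 6), which is not 0.

d/ds[G] = -1/(s**4 - 3*s**3 + 5*s**2 - 9*s + 6)
d/ds[G] - f(s) = -2/(s**4 - 3*s**3 + 5*s**2 - 9*s + 6) != 0.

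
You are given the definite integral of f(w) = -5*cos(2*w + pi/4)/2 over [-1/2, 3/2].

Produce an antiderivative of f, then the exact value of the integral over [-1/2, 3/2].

Whatever form F(w) takes, F'(w) = f(w) is non-negotiable.
F(w) = -5*sin(2*w + pi/4)/4 is an antiderivative of f.
Check: d/dw[-5*sin(2*w + pi/4)/4] = -5*cos(2*w + pi/4)/2 = f(w).
F(3/2) = -5*sin(pi/4 + 3)/4; F(-1/2) = -5*cos(pi/4 + 1)/4.
Integral = F(3/2) - F(-1/2) = 5*cos(pi/4 + 1)/4 - 5*sin(pi/4 + 3)/4.

Antiderivative: F(w) = -5*sin(2*w + pi/4)/4; value = 5*cos(pi/4 + 1)/4 - 5*sin(pi/4 + 3)/4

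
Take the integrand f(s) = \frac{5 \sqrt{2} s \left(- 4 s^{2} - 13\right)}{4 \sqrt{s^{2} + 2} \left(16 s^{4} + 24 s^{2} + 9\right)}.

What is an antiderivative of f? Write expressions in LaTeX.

Recognize the product-rule pattern: f = u'v + uv' with u = \frac{5}{4 \left(4 s^{2} + 3\right)}, v = \sqrt{2 s^{2} + 4}, so integration by parts undoes it.
Check: d/ds[\frac{5 \sqrt{2 s^{2} + 4}}{16 s^{2} + 12}] = \frac{- 20 \sqrt{2} s^{3} - 65 \sqrt{2} s}{64 s^{4} \sqrt{s^{2} + 2} + 96 s^{2} \sqrt{s^{2} + 2} + 36 \sqrt{s^{2} + 2}}, which equals f(s).

An antiderivative is F(s) = \frac{5 \sqrt{2 s^{2} + 4}}{16 s^{2} + 12}.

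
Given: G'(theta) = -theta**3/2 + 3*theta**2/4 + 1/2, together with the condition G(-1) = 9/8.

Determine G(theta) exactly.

Integrate term by term and add the pieces.
A general antiderivative is -theta**4/8 + theta**3/4 + theta/2 + C.
The condition gives C = 9/8 - (-7/8) = 2.
So G(theta) = -theta**4/8 + theta**3/4 + theta/2 + 2.
Check: d/dtheta[-theta**4/8 + theta**3/4 + theta/2 + 2] = -theta**3/2 + 3*theta**2/4 + 1/2 = G'(theta).

G(theta) = -theta**4/8 + theta**3/4 + theta/2 + 2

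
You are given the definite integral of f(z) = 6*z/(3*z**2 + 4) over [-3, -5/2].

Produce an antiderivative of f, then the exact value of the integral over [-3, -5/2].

Antiderivative: F(z) = log(3*z**2/2 + 2); value = -log(31/2) + log(91/8)

The substitution u = 3*z**2/2 + 2 works: f is exactly (dF/du)*(du/dz) for that inner function.
F(z) = log(3*z**2/2 + 2) is an antiderivative of f.
Check: d/dz[log(3*z**2/2 + 2)] = 6*z/(3*z**2 + 4) = f(z).
F(-5/2) = log(91/8); F(-3) = log(31/2).
Integral = F(-5/2) - F(-3) = -log(31/2) + log(91/8).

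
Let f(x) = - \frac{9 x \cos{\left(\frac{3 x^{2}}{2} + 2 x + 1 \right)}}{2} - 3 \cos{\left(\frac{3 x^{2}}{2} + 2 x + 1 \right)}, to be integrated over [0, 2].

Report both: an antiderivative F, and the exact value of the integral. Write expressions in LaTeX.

Antiderivative: F(x) = - \frac{3 \sin{\left(\frac{3 x^{2}}{2} + 2 x + 1 \right)}}{2}; value = \frac{3 \sin{\left(1 \right)}}{2} - \frac{3 \sin{\left(11 \right)}}{2}

The substitution u = \frac{3 x^{2}}{2} + 2 x + 1 works: f is exactly (dF/du)*(du/dx) for that inner function.
F(x) = - \frac{3 \sin{\left(\frac{3 x^{2}}{2} + 2 x + 1 \right)}}{2} is an antiderivative of f.
Check: d/dx[- \frac{3 \sin{\left(\frac{3 x^{2}}{2} + 2 x + 1 \right)}}{2}] = - \frac{9 x \cos{\left(\frac{3 x^{2}}{2} + 2 x + 1 \right)}}{2} - 3 \cos{\left(\frac{3 x^{2}}{2} + 2 x + 1 \right)} = f(x).
F(2) = - \frac{3 \sin{\left(11 \right)}}{2}; F(0) = - \frac{3 \sin{\left(1 \right)}}{2}.
Integral = F(2) - F(0) = \frac{3 \sin{\left(1 \right)}}{2} - \frac{3 \sin{\left(11 \right)}}{2}.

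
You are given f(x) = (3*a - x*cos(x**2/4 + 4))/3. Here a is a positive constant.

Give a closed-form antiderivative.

An antiderivative is F(x) = a*x - 2*sin(x**2/4 + 4)/3.

Since d/dx undoes antidifferentiation here, F'(x) = f(x) is required of F(x).
Check: d/dx[a*x - 2*sin(x**2/4 + 4)/3] = a - x*cos(x**2/4 + 4)/3, which equals f(x).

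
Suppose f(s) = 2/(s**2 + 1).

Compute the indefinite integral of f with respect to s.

A candidate is checked by its d/ds: the result must match f(s).
Check: d/ds[2*atan(s)] = 2/(s**2 + 1) = f(s).

F(s) = 2*atan(s) + C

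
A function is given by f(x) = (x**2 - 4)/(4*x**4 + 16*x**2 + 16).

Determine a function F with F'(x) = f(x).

Whatever form F(x) takes, F'(x) = f(x) is non-negotiable.
Check: d/dx[-3*x/(8*x**2 + 16) - sqrt(2)*atan(sqrt(2)*x/2)/16] = (x**2 - 4)/(4*x**4 + 16*x**2 + 16) = f(x).

An antiderivative is F(x) = -3*x/(8*x**2 + 16) - sqrt(2)*atan(sqrt(2)*x/2)/16.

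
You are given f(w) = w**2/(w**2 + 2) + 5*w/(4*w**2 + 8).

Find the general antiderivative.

Integrate term by term and add the pieces.
Check: d/dw[w + 5*log(w**2 + 2)/8 - sqrt(2)*atan(sqrt(2)*w/2)] = (4*w**2 + 5*w)/(4*w**2 + 8), which equals f(w).

F(w) = w + 5*log(w**2 + 2)/8 - sqrt(2)*atan(sqrt(2)*w/2) + C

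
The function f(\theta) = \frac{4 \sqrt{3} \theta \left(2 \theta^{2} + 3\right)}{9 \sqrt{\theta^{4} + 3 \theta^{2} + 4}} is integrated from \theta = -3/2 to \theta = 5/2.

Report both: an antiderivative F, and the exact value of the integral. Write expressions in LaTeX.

Antiderivative: F(\theta) = \frac{4 \sqrt{\frac{\theta^{4}}{3} + \theta^{2} + \frac{4}{3}}}{3}; value = - \frac{\sqrt{759}}{9} + \frac{\sqrt{2967}}{9}

f matches the chain-rule pattern g'(h)*h' with inner function h(\theta) = \frac{\theta^{4}}{3} + \theta^{2} + \frac{4}{3}; substituting u = h(\theta) collapses the integral.
F(\theta) = \frac{4 \sqrt{\frac{\theta^{4}}{3} + \theta^{2} + \frac{4}{3}}}{3} is an antiderivative of f.
Check: d/d\theta[\frac{4 \sqrt{\frac{\theta^{4}}{3} + \theta^{2} + \frac{4}{3}}}{3}] = \frac{8 \sqrt{3} \theta^{3} + 12 \sqrt{3} \theta}{9 \sqrt{\theta^{4} + 3 \theta^{2} + 4}}, which equals f(\theta).
F(5/2) = \frac{\sqrt{2967}}{9}; F(-3/2) = \frac{\sqrt{759}}{9}.
Integral = F(5/2) - F(-3/2) = - \frac{\sqrt{759}}{9} + \frac{\sqrt{2967}}{9}.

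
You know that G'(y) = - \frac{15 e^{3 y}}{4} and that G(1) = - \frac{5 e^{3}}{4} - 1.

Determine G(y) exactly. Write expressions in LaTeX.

G(y) = \frac{- 5 e^{3 y} - 4}{4}

For G(y) to be correct, d/dy[G] must agree with the stated G'(y) identically.
A general antiderivative is - \frac{5 e^{3 y}}{4} + C.
The condition gives C = - \frac{5 e^{3}}{4} - 1 - (- \frac{5 e^{3}}{4}) = -1.
So G(y) = \frac{- 5 e^{3 y} - 4}{4}.
Check: d/dy[\frac{- 5 e^{3 y} - 4}{4}] = - \frac{15 e^{3 y}}{4} = G'(y).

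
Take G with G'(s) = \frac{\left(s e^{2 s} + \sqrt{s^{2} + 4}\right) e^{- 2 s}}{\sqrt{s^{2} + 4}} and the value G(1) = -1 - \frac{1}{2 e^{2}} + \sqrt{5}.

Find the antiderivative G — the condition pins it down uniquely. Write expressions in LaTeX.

G(s) = \sqrt{s^{2} + 4} - 1 - \frac{e^{- 2 s}}{2}

For G(s) to be correct, d/ds[G] must agree with the stated G'(s) identically.
A general antiderivative is \sqrt{s^{2} + 4} - \frac{e^{- 2 s}}{2} + C.
The condition gives C = -1 - \frac{1}{2 e^{2}} + \sqrt{5} - (- \frac{1}{2 e^{2}} + \sqrt{5}) = -1.
So G(s) = \sqrt{s^{2} + 4} - 1 - \frac{e^{- 2 s}}{2}.
Check: d/ds[\sqrt{s^{2} + 4} - 1 - \frac{e^{- 2 s}}{2}] = \frac{\left(s e^{2 s} + \sqrt{s^{2} + 4}\right) e^{- 2 s}}{\sqrt{s^{2} + 4}} = G'(s).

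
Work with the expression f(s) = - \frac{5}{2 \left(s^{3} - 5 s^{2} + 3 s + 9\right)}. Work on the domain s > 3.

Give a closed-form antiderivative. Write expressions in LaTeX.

Factor the denominator (2 \left(s - 3\right)^{2} \left(s + 1\right)) and decompose: f = - \frac{5}{32 \left(s + 1\right)} + \frac{5}{32 \left(s - 3\right)} - \frac{5}{8 \left(s - 3\right)^{2}}; each piece integrates to a log, atan, or power term.
Check: d/ds[\frac{5 s \log{\left(s - 3 \right)} - 5 s \log{\left(s + 1 \right)} - 15 \log{\left(s - 3 \right)} + 15 \log{\left(s + 1 \right)} + 20}{32 s - 96}] = - \frac{5}{2 s^{3} - 10 s^{2} + 6 s + 18}, which equals f(s).

An antiderivative is F(s) = \frac{5 s \log{\left(s - 3 \right)} - 5 s \log{\left(s + 1 \right)} - 15 \log{\left(s - 3 \right)} + 15 \log{\left(s + 1 \right)} + 20}{32 s - 96}.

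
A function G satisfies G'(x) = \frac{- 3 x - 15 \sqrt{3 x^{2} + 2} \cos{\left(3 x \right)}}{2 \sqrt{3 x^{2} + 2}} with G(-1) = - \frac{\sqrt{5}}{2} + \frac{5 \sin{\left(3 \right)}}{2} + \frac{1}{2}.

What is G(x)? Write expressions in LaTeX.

Check a candidate G(x) by differentiating: d/dx[G] must match the given G'(x).
A general antiderivative is - \frac{\sqrt{3 x^{2} + 2}}{2} - \frac{5 \sin{\left(3 x \right)}}{2} + C.
The condition gives C = - \frac{\sqrt{5}}{2} + \frac{5 \sin{\left(3 \right)}}{2} + \frac{1}{2} - (- \frac{\sqrt{5}}{2} + \frac{5 \sin{\left(3 \right)}}{2}) = \frac{1}{2}.
So G(x) = - \frac{\sqrt{3 x^{2} + 2}}{2} - \frac{5 \sin{\left(3 x \right)}}{2} + \frac{1}{2}.
Check: d/dx[- \frac{\sqrt{3 x^{2} + 2}}{2} - \frac{5 \sin{\left(3 x \right)}}{2} + \frac{1}{2}] = \frac{- 3 x - 15 \sqrt{3 x^{2} + 2} \cos{\left(3 x \right)}}{2 \sqrt{3 x^{2} + 2}} = G'(x).

G(x) = - \frac{\sqrt{3 x^{2} + 2}}{2} - \frac{5 \sin{\left(3 x \right)}}{2} + \frac{1}{2}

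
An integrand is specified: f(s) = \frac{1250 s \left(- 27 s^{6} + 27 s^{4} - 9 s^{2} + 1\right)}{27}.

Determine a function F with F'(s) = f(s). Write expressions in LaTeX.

f matches the chain-rule pattern g'(h)*h' with inner function h(s) = 5 s^{2} - \frac{5}{3}; substituting u = h(s) collapses the integral.
Check: d/ds[- \frac{625 \left(3 s^{2} - 1\right)^{4}}{324}] = - 1250 s^{7} + 1250 s^{5} - \frac{1250 s^{3}}{3} + \frac{1250 s}{27}, which equals f(s).

An antiderivative is F(s) = - \frac{625 \left(3 s^{2} - 1\right)^{4}}{324}.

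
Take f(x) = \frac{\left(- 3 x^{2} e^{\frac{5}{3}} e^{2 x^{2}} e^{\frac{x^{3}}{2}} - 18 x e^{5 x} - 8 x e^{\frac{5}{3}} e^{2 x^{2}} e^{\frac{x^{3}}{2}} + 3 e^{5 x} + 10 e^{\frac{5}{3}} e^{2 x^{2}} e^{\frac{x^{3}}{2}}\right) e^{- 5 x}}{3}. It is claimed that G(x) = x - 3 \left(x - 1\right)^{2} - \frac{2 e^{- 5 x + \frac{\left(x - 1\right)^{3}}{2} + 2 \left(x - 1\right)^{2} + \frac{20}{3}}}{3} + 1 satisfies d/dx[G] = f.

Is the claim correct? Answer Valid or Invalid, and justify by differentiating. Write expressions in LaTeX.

Invalid: d/dx[G] - f = \frac{\left(3 x^{2} e^{\frac{5}{3}} e^{2 x^{2}} e^{\frac{x^{3}}{2}} - 3 x^{2} e^{\frac{49}{6}} e^{- \frac{5 x}{2}} e^{\frac{x^{2}}{2}} e^{\frac{x^{3}}{2}} + 8 x e^{\frac{5}{3}} e^{2 x^{2}} e^{\frac{x^{3}}{2}} - 2 x e^{\frac{49}{6}} e^{- \frac{5 x}{2}} e^{\frac{x^{2}}{2}} e^{\frac{x^{3}}{2}} + 18 e^{5 x} - 10 e^{\frac{5}{3}} e^{2 x^{2}} e^{\frac{x^{3}}{2}} + 15 e^{\frac{49}{6}} e^{- \frac{5 x}{2}} e^{\frac{x^{2}}{2}} e^{\frac{x^{3}}{2}}\right) e^{- 5 x}}{3}, which is not 0.

d/dx[G] = - x^{2} e^{\frac{49}{6}} e^{- \frac{15 x}{2}} e^{\frac{x^{2}}{2}} e^{\frac{x^{3}}{2}} - 6 x - \frac{2 x e^{\frac{49}{6}} e^{- \frac{15 x}{2}} e^{\frac{x^{2}}{2}} e^{\frac{x^{3}}{2}}}{3} + 7 + 5 e^{\frac{49}{6}} e^{- \frac{15 x}{2}} e^{\frac{x^{2}}{2}} e^{\frac{x^{3}}{2}}
d/dx[G] - f(x) = \frac{\left(3 x^{2} e^{\frac{5}{3}} e^{2 x^{2}} e^{\frac{x^{3}}{2}} - 3 x^{2} e^{\frac{49}{6}} e^{- \frac{5 x}{2}} e^{\frac{x^{2}}{2}} e^{\frac{x^{3}}{2}} + 8 x e^{\frac{5}{3}} e^{2 x^{2}} e^{\frac{x^{3}}{2}} - 2 x e^{\frac{49}{6}} e^{- \frac{5 x}{2}} e^{\frac{x^{2}}{2}} e^{\frac{x^{3}}{2}} + 18 e^{5 x} - 10 e^{\frac{5}{3}} e^{2 x^{2}} e^{\frac{x^{3}}{2}} + 15 e^{\frac{49}{6}} e^{- \frac{5 x}{2}} e^{\frac{x^{2}}{2}} e^{\frac{x^{3}}{2}}\right) e^{- 5 x}}{3} != 0.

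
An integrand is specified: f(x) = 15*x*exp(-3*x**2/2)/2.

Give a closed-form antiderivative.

f matches the chain-rule pattern g'(h)*h' with inner function h(x) = -3*x**2/2; substituting u = h(x) collapses the integral.
Check: d/dx[-5*exp(-3*x**2/2)/2] = 15*x*exp(-3*x**2/2)/2 = f(x).

An antiderivative is F(x) = -5*exp(-3*x**2/2)/2.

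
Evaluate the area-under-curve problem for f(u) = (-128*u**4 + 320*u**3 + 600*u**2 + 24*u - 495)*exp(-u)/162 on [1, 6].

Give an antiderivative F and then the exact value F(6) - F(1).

Antiderivative: F(u) = 4*(-4*u**2/3 - u + 1/2)**2*exp(-u)/9 + 5*exp(-u)/2; value = -647*exp(-1)/162 + 22943*exp(-6)/18

Any candidate F(u) must reproduce f(u) exactly when differentiated.
F(u) = 4*(-4*u**2/3 - u + 1/2)**2*exp(-u)/9 + 5*exp(-u)/2 is an antiderivative of f.
Check: d/du[4*(-4*u**2/3 - u + 1/2)**2*exp(-u)/9 + 5*exp(-u)/2] = (-128*u**4 + 320*u**3 + 600*u**2 + 24*u - 495)*exp(-u)/162 = f(u).
F(6) = 22943*exp(-6)/18; F(1) = 647*exp(-1)/162.
Integral = F(6) - F(1) = -647*exp(-1)/162 + 22943*exp(-6)/18.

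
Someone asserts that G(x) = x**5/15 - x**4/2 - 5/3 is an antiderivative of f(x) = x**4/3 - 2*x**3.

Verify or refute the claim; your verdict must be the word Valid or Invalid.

d/dx[G] = x**4/3 - 2*x**3
This equals f(x) exactly, so the claim holds.

Valid: G'(x) = f(x).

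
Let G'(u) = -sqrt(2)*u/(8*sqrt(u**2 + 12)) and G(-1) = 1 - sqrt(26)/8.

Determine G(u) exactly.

G'(u) matches the chain-rule pattern g'(h)*h' with inner function h(u) = u**2/2 + 6; substituting w = h(u) collapses the integral.
A general antiderivative is -sqrt(u**2/2 + 6)/4 + C.
The condition gives C = 1 - sqrt(26)/8 - (-sqrt(26)/8) = 1.
So G(u) = 1 - sqrt(u**2/2 + 6)/4.
Check: d/du[1 - sqrt(u**2/2 + 6)/4] = -sqrt(2)*u/(8*sqrt(u**2 + 12)) = G'(u).

G(u) = 1 - sqrt(u**2/2 + 6)/4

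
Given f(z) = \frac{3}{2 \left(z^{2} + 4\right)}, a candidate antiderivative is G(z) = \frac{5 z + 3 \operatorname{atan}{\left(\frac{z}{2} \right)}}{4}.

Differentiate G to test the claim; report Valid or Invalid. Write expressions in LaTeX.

d/dz[G] = \frac{5 z^{2} + 26}{4 z^{2} + 16}
d/dz[G] - f(z) = \frac{5}{4} != 0.

Invalid: d/dz[G] - f = \frac{5}{4}, which is not 0.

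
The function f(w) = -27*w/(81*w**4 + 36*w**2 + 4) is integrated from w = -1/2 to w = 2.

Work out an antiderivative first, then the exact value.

The substitution u = 3*w**2 + 2/3 works: f is exactly (dF/du)*(du/dw) for that inner function.
F(w) = 3/(2*(9*w**2 + 2)) is an antiderivative of f.
Check: d/dw[3/(2*(9*w**2 + 2))] = -27*w/(81*w**4 + 36*w**2 + 4) = f(w).
F(2) = 3/76; F(-1/2) = 6/17.
Integral = F(2) - F(-1/2) = -405/1292.

Antiderivative: F(w) = 3/(2*(9*w**2 + 2)); value = -405/1292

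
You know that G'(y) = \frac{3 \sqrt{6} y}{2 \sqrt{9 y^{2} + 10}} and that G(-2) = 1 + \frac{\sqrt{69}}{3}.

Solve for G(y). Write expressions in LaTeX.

G(y) = \sqrt{\frac{3 y^{2}}{2} + \frac{5}{3}} + 1

G'(y) matches the chain-rule pattern g'(h)*h' with inner function h(y) = \frac{3 y^{2}}{2} + \frac{5}{3}; substituting u = h(y) collapses the integral.
A general antiderivative is \sqrt{\frac{3 y^{2}}{2} + \frac{5}{3}} + C.
The condition gives C = 1 + \frac{\sqrt{69}}{3} - (\frac{\sqrt{69}}{3}) = 1.
So G(y) = \sqrt{\frac{3 y^{2}}{2} + \frac{5}{3}} + 1.
Check: d/dy[\sqrt{\frac{3 y^{2}}{2} + \frac{5}{3}} + 1] = \frac{3 \sqrt{6} y}{2 \sqrt{9 y^{2} + 10}} = G'(y).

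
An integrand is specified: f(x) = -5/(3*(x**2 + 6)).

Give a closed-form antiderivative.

An antiderivative is F(x) = -5*sqrt(6)*atan(sqrt(6)*x/6)/18.

Check any antiderivative F(x) by computing F'(x) and comparing it with f(x).
Check: d/dx[-5*sqrt(6)*atan(sqrt(6)*x/6)/18] = -5/(3*x**2 + 18), which equals f(x).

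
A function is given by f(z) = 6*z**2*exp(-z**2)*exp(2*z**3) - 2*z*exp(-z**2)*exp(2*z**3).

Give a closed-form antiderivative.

An antiderivative is F(z) = exp(2*z**3 - z**2).

The substitution u = 2*z**3 - z**2 works: f is exactly (dF/du)*(du/dz) for that inner function.
Check: d/dz[exp(2*z**3 - z**2)] = 6*z**2*exp(-z**2)*exp(2*z**3) - 2*z*exp(-z**2)*exp(2*z**3) = f(z).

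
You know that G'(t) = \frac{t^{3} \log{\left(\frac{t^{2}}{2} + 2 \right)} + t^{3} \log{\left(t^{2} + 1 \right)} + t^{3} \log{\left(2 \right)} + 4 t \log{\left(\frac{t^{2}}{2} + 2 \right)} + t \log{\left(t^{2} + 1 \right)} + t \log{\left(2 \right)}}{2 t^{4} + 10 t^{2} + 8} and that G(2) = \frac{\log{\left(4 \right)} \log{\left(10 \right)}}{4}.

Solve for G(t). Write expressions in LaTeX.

G'(t) has the shape u'v + uv' for u = \frac{\log{\left(\frac{t^{2}}{2} + 2 \right)}}{4} and v = \log{\left(2 t^{2} + 2 \right)} — it is the derivative of the product u*v.
A general antiderivative is \frac{\log{\left(\frac{t^{2}}{2} + 2 \right)} \log{\left(2 t^{2} + 2 \right)}}{4} + C.
The condition gives C = \frac{\log{\left(4 \right)} \log{\left(10 \right)}}{4} - (\frac{\log{\left(4 \right)} \log{\left(10 \right)}}{4}) = 0.
So G(t) = \frac{\log{\left(\frac{t^{2}}{2} + 2 \right)} \log{\left(2 t^{2} + 2 \right)}}{4}.
Check: d/dt[\frac{\log{\left(\frac{t^{2}}{2} + 2 \right)} \log{\left(2 t^{2} + 2 \right)}}{4}] = \frac{t^{3} \log{\left(\frac{t^{2}}{2} + 2 \right)} + t^{3} \log{\left(t^{2} + 1 \right)} + t^{3} \log{\left(2 \right)} + 4 t \log{\left(\frac{t^{2}}{2} + 2 \right)} + t \log{\left(t^{2} + 1 \right)} + t \log{\left(2 \right)}}{2 t^{4} + 10 t^{2} + 8} = G'(t).

G(t) = \frac{\log{\left(\frac{t^{2}}{2} + 2 \right)} \log{\left(2 t^{2} + 2 \right)}}{4}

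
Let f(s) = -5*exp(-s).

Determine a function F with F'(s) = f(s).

An antiderivative is F(s) = 5*exp(-s).

An antiderivative F(s) passes only if d/ds[F] lands on f(s) exactly.
Check: d/ds[5*exp(-s)] = -5*exp(-s) = f(s).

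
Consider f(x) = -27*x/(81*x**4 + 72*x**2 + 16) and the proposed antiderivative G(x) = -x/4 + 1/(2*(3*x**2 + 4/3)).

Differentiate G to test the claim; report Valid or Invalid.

Invalid: d/dx[G] - f = -1/4, which is not 0.

d/dx[G] = (-81*x**4 - 72*x**2 - 108*x - 16)/(324*x**4 + 288*x**2 + 64)
d/dx[G] - f(x) = -1/4 != 0.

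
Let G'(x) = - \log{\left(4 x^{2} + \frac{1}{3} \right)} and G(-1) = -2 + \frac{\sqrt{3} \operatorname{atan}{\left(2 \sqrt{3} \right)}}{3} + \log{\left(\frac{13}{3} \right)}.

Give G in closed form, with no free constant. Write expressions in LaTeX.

Check a candidate G(x) by differentiating: d/dx[G] must match the given G'(x).
A general antiderivative is - x \log{\left(4 x^{2} + \frac{1}{3} \right)} + 2 x - \frac{\sqrt{3} \operatorname{atan}{\left(2 \sqrt{3} x \right)}}{3} + C.
The condition gives C = -2 + \frac{\sqrt{3} \operatorname{atan}{\left(2 \sqrt{3} \right)}}{3} + \log{\left(\frac{13}{3} \right)} - (-2 + \frac{\sqrt{3} \operatorname{atan}{\left(2 \sqrt{3} \right)}}{3} + \log{\left(\frac{13}{3} \right)}) = 0.
So G(x) = - x \log{\left(4 x^{2} + \frac{1}{3} \right)} + 2 x - \frac{\sqrt{3} \operatorname{atan}{\left(2 \sqrt{3} x \right)}}{3}.
Check: d/dx[- x \log{\left(4 x^{2} + \frac{1}{3} \right)} + 2 x - \frac{\sqrt{3} \operatorname{atan}{\left(2 \sqrt{3} x \right)}}{3}] = - \log{\left(4 x^{2} + \frac{1}{3} \right)} = G'(x).

G(x) = - x \log{\left(4 x^{2} + \frac{1}{3} \right)} + 2 x - \frac{\sqrt{3} \operatorname{atan}{\left(2 \sqrt{3} x \right)}}{3}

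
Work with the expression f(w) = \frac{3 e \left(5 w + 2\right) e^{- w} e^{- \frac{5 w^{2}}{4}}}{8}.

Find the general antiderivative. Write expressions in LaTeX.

F(w) = - \frac{3 e e^{- w} e^{- \frac{5 w^{2}}{4}}}{4} + C

The substitution u = - \frac{5 w^{2}}{4} - w + 1 works: f is exactly (dF/du)*(du/dw) for that inner function.
Check: d/dw[- \frac{3 e e^{- w} e^{- \frac{5 w^{2}}{4}}}{4}] = \frac{\left(15 e w + 6 e\right) e^{- w} e^{- \frac{5 w^{2}}{4}}}{8}, which equals f(w).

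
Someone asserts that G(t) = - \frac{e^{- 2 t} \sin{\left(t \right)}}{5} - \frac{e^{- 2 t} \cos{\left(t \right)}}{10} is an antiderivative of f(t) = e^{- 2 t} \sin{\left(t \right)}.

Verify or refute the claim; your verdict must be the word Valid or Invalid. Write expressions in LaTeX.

d/dt[G] = \frac{e^{- 2 t} \sin{\left(t \right)}}{2}
d/dt[G] - f(t) = - \frac{e^{- 2 t} \sin{\left(t \right)}}{2} != 0.

Invalid: d/dt[G] - f = - \frac{e^{- 2 t} \sin{\left(t \right)}}{2}, which is not 0.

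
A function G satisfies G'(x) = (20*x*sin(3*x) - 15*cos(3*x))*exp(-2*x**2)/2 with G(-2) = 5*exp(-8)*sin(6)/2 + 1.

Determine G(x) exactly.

G(x) = 1 - 5*exp(-2*x**2)*sin(3*x)/2

G'(x) has the shape u'v + uv' for u = -5*exp(-2*x**2)/2 and v = sin(3*x) — it is the derivative of the product u*v.
A general antiderivative is -5*exp(-2*x**2)*sin(3*x)/2 + C.
The condition gives C = 5*exp(-8)*sin(6)/2 + 1 - (5*exp(-8)*sin(6)/2) = 1.
So G(x) = 1 - 5*exp(-2*x**2)*sin(3*x)/2.
Check: d/dx[1 - 5*exp(-2*x**2)*sin(3*x)/2] = (20*x*sin(3*x) - 15*cos(3*x))*exp(-2*x**2)/2 = G'(x).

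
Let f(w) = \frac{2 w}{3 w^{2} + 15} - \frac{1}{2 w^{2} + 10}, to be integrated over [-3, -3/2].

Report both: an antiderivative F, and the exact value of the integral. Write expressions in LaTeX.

Antiderivative: F(w) = \frac{\log{\left(w^{2} + 5 \right)}}{3} - \frac{\sqrt{5} \operatorname{atan}{\left(\frac{\sqrt{5} w}{5} \right)}}{10}; value = - \frac{\log{\left(14 \right)}}{3} - \frac{\sqrt{5} \operatorname{atan}{\left(\frac{3 \sqrt{5}}{5} \right)}}{10} + \frac{\sqrt{5} \operatorname{atan}{\left(\frac{3 \sqrt{5}}{10} \right)}}{10} + \frac{\log{\left(\frac{29}{4} \right)}}{3}

The integrand splits into summands that can be handled one at a time.
F(w) = \frac{\log{\left(w^{2} + 5 \right)}}{3} - \frac{\sqrt{5} \operatorname{atan}{\left(\frac{\sqrt{5} w}{5} \right)}}{10} is an antiderivative of f.
Check: d/dw[\frac{\log{\left(w^{2} + 5 \right)}}{3} - \frac{\sqrt{5} \operatorname{atan}{\left(\frac{\sqrt{5} w}{5} \right)}}{10}] = \frac{4 w - 3}{6 w^{2} + 30}, which equals f(w).
F(-3/2) = \frac{\sqrt{5} \operatorname{atan}{\left(\frac{3 \sqrt{5}}{10} \right)}}{10} + \frac{\log{\left(\frac{29}{4} \right)}}{3}; F(-3) = \frac{\sqrt{5} \operatorname{atan}{\left(\frac{3 \sqrt{5}}{5} \right)}}{10} + \frac{\log{\left(14 \right)}}{3}.
Integral = F(-3/2) - F(-3) = - \frac{\log{\left(14 \right)}}{3} - \frac{\sqrt{5} \operatorname{atan}{\left(\frac{3 \sqrt{5}}{5} \right)}}{10} + \frac{\sqrt{5} \operatorname{atan}{\left(\frac{3 \sqrt{5}}{10} \right)}}{10} + \frac{\log{\left(\frac{29}{4} \right)}}{3}.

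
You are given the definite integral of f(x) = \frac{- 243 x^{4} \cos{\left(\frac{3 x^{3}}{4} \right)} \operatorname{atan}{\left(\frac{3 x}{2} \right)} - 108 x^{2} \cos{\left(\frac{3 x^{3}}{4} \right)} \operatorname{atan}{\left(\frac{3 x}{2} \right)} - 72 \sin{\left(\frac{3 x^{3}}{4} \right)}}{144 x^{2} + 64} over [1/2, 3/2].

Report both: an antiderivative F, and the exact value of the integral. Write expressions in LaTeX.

f has the shape u'v + uv' for u = - \frac{3 \operatorname{atan}{\left(\frac{3 x}{2} \right)}}{4} and v = \sin{\left(\frac{3 x^{3}}{4} \right)} — it is the derivative of the product u*v.
F(x) = - \frac{3 \sin{\left(\frac{3 x^{3}}{4} \right)} \operatorname{atan}{\left(\frac{3 x}{2} \right)}}{4} is an antiderivative of f.
Check: d/dx[- \frac{3 \sin{\left(\frac{3 x^{3}}{4} \right)} \operatorname{atan}{\left(\frac{3 x}{2} \right)}}{4}] = \frac{- 243 x^{4} \cos{\left(\frac{3 x^{3}}{4} \right)} \operatorname{atan}{\left(\frac{3 x}{2} \right)} - 108 x^{2} \cos{\left(\frac{3 x^{3}}{4} \right)} \operatorname{atan}{\left(\frac{3 x}{2} \right)} - 72 \sin{\left(\frac{3 x^{3}}{4} \right)}}{144 x^{2} + 64} = f(x).
F(3/2) = - \frac{3 \sin{\left(\frac{81}{32} \right)} \operatorname{atan}{\left(\frac{9}{4} \right)}}{4}; F(1/2) = - \frac{3 \sin{\left(\frac{3}{32} \right)} \operatorname{atan}{\left(\frac{3}{4} \right)}}{4}.
Integral = F(3/2) - F(1/2) = - \frac{3 \sin{\left(\frac{81}{32} \right)} \operatorname{atan}{\left(\frac{9}{4} \right)}}{4} + \frac{3 \sin{\left(\frac{3}{32} \right)} \operatorname{atan}{\left(\frac{3}{4} \right)}}{4}.

Antiderivative: F(x) = - \frac{3 \sin{\left(\frac{3 x^{3}}{4} \right)} \operatorname{atan}{\left(\frac{3 x}{2} \right)}}{4}; value = - \frac{3 \sin{\left(\frac{81}{32} \right)} \operatorname{atan}{\left(\frac{9}{4} \right)}}{4} + \frac{3 \sin{\left(\frac{3}{32} \right)} \operatorname{atan}{\left(\frac{3}{4} \right)}}{4}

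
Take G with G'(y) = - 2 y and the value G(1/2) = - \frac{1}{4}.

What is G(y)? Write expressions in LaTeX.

Since d/dy undoes antidifferentiation here, G(y) must give back the stated G'(y).
A general antiderivative is - y^{2} + C.
The condition gives C = - \frac{1}{4} - (- \frac{1}{4}) = 0.
So G(y) = - y^{2}.
Check: d/dy[- y^{2}] = - 2 y = G'(y).

G(y) = - y^{2}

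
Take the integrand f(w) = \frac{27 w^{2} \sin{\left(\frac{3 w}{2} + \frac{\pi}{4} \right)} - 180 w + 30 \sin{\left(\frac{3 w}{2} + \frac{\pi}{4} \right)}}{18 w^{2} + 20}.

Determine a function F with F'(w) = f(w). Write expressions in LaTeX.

An antiderivative is F(w) = - 5 \log{\left(\frac{3 w^{2}}{2} + \frac{5}{3} \right)} - \cos{\left(\frac{3 w}{2} + \frac{\pi}{4} \right)}.

Check any antiderivative F(w) by computing F'(w) and comparing it with f(w).
Check: d/dw[- 5 \log{\left(\frac{3 w^{2}}{2} + \frac{5}{3} \right)} - \cos{\left(\frac{3 w}{2} + \frac{\pi}{4} \right)}] = \frac{27 w^{2} \sin{\left(\frac{3 w}{2} + \frac{\pi}{4} \right)} - 180 w + 30 \sin{\left(\frac{3 w}{2} + \frac{\pi}{4} \right)}}{18 w^{2} + 20} = f(w).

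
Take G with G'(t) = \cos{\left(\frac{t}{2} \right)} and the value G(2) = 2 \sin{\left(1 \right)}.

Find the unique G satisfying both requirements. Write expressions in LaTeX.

Check a candidate G(t) by differentiating: d/dt[G] must match the given G'(t).
A general antiderivative is 2 \sin{\left(\frac{t}{2} \right)} + C.
The condition gives C = 2 \sin{\left(1 \right)} - (2 \sin{\left(1 \right)}) = 0.
So G(t) = 2 \sin{\left(\frac{t}{2} \right)}.
Check: d/dt[2 \sin{\left(\frac{t}{2} \right)}] = \cos{\left(\frac{t}{2} \right)} = G'(t).

G(t) = 2 \sin{\left(\frac{t}{2} \right)}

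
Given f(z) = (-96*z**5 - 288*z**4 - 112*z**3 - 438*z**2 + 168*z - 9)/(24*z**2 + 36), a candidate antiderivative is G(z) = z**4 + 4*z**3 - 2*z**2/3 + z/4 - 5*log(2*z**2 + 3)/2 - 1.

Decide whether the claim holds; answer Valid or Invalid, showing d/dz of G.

Invalid: d/dz[G] - f = (96*z**5 + 288*z**4 + 112*z**3 + 438*z**2 - 168*z + 9)/(12*z**2 + 18), which is not 0.

d/dz[G] = (96*z**5 + 288*z**4 + 112*z**3 + 438*z**2 - 168*z + 9)/(24*z**2 + 36)
d/dz[G] - f(z) = (96*z**5 + 288*z**4 + 112*z**3 + 438*z**2 - 168*z + 9)/(12*z**2 + 18) != 0.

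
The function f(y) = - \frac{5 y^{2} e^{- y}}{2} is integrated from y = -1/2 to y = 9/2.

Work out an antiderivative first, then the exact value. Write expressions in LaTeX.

Antiderivative: F(y) = \frac{5 y^{2} e^{- y}}{2} + 5 y e^{- y} + 5 e^{- y}; value = - \frac{25 e^{\frac{1}{2}}}{8} + \frac{625}{8 e^{\frac{9}{2}}}

f has the shape u'v + uv' for u = \frac{5 y^{2}}{2} + 5 y + 5 and v = e^{- y} — it is the derivative of the product u*v.
F(y) = \frac{5 y^{2} e^{- y}}{2} + 5 y e^{- y} + 5 e^{- y} is an antiderivative of f.
Check: d/dy[\frac{5 y^{2} e^{- y}}{2} + 5 y e^{- y} + 5 e^{- y}] = - \frac{5 y^{2} e^{- y}}{2} = f(y).
F(9/2) = \frac{625}{8 e^{\frac{9}{2}}}; F(-1/2) = \frac{25 e^{\frac{1}{2}}}{8}.
Integral = F(9/2) - F(-1/2) = - \frac{25 e^{\frac{1}{2}}}{8} + \frac{625}{8 e^{\frac{9}{2}}}.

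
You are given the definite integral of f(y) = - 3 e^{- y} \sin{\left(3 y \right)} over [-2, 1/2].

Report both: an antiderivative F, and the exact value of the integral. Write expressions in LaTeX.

Antiderivative: F(y) = \frac{3 \left(\sin{\left(3 y \right)} + 3 \cos{\left(3 y \right)}\right) e^{- y}}{10}; value = - \frac{9 e^{2} \cos{\left(6 \right)}}{10} + \frac{3 e^{2} \sin{\left(6 \right)}}{10} + \frac{9 \cos{\left(\frac{3}{2} \right)}}{10 e^{\frac{1}{2}}} + \frac{3 \sin{\left(\frac{3}{2} \right)}}{10 e^{\frac{1}{2}}}

An antiderivative F(y) passes only if d/dy[F] lands on f(y) exactly.
F(y) = \frac{3 \left(\sin{\left(3 y \right)} + 3 \cos{\left(3 y \right)}\right) e^{- y}}{10} is an antiderivative of f.
Check: d/dy[\frac{3 \left(\sin{\left(3 y \right)} + 3 \cos{\left(3 y \right)}\right) e^{- y}}{10}] = - 3 e^{- y} \sin{\left(3 y \right)} = f(y).
F(1/2) = \frac{9 \cos{\left(\frac{3}{2} \right)}}{10 e^{\frac{1}{2}}} + \frac{3 \sin{\left(\frac{3}{2} \right)}}{10 e^{\frac{1}{2}}}; F(-2) = - \frac{3 e^{2} \sin{\left(6 \right)}}{10} + \frac{9 e^{2} \cos{\left(6 \right)}}{10}.
Integral = F(1/2) - F(-2) = - \frac{9 e^{2} \cos{\left(6 \right)}}{10} + \frac{3 e^{2} \sin{\left(6 \right)}}{10} + \frac{9 \cos{\left(\frac{3}{2} \right)}}{10 e^{\frac{1}{2}}} + \frac{3 \sin{\left(\frac{3}{2} \right)}}{10 e^{\frac{1}{2}}}.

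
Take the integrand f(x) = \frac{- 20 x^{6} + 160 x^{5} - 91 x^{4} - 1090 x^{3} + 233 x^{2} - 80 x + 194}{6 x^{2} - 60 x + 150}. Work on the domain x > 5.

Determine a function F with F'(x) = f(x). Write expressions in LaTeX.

For F(x) to be correct the identity F'(x) - f(x) = 0 must hold.
Check: d/dx[\frac{- 4 x^{6} + 10 x^{5} + 53 x^{4} - 15 x^{3} + 8 x^{2} - 40 x + 6}{6 x - 30}] = \frac{- 20 x^{6} + 160 x^{5} - 91 x^{4} - 1090 x^{3} + 233 x^{2} - 80 x + 194}{6 x^{2} - 60 x + 150} = f(x).

An antiderivative is F(x) = \frac{- 4 x^{6} + 10 x^{5} + 53 x^{4} - 15 x^{3} + 8 x^{2} - 40 x + 6}{6 x - 30}.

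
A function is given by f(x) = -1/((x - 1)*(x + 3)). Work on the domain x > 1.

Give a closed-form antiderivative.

An antiderivative is F(x) = -log(x - 1)/4 + log(x + 3)/4.

The denominator factors as (x - 1)*(x + 3); partial fractions split f into directly integrable pieces: 1/(4*(x + 3)) - 1/(4*(x - 1)).
Check: d/dx[-log(x - 1)/4 + log(x + 3)/4] = -1/(x**2 + 2*x - 3), which equals f(x).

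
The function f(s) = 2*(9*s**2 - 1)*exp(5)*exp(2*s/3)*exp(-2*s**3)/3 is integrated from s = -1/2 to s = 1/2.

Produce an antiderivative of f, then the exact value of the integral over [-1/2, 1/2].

Antiderivative: F(s) = -exp(5)*exp(2*s/3)*exp(-2*s**3); value = -exp(61/12) + exp(59/12)

The substitution u = -2*s**3 + 2*s/3 + 5 works: f is exactly (dF/du)*(du/ds) for that inner function.
F(s) = -exp(5)*exp(2*s/3)*exp(-2*s**3) is an antiderivative of f.
Check: d/ds[-exp(5)*exp(2*s/3)*exp(-2*s**3)] = (18*s**2*exp(5)*exp(2*s/3) - 2*exp(5)*exp(2*s/3))*exp(-2*s**3)/3, which equals f(s).
F(1/2) = -exp(61/12); F(-1/2) = -exp(59/12).
Integral = F(1/2) - F(-1/2) = -exp(61/12) + exp(59/12).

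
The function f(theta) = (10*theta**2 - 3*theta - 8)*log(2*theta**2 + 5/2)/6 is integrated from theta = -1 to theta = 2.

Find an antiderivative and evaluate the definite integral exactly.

Antiderivative: F(theta) = (-160*theta**3 + 108*theta**2 + 12*theta*(20*theta**2 - 9*theta - 48)*log(2*theta**2 + 5/2) + 1752*theta - 135*log(theta**2 + 5/4) - 876*sqrt(5)*atan(2*sqrt(5)*theta/5))/432; value = -73*sqrt(5)*atan(4*sqrt(5)/5)/36 - 73*sqrt(5)*atan(2*sqrt(5)/5)/36 - 19*log(9/2)/36 - 5*log(21/4)/16 + 5*log(9/4)/16 + 7*log(21/2)/9 + 115/12

For F(theta) to be correct the identity F'(theta) - f(theta) = 0 must hold.
F(theta) = (-160*theta**3 + 108*theta**2 + 12*theta*(20*theta**2 - 9*theta - 48)*log(2*theta**2 + 5/2) + 1752*theta - 135*log(theta**2 + 5/4) - 876*sqrt(5)*atan(2*sqrt(5)*theta/5))/432 is an antiderivative of f.
Check: d/dtheta[(-160*theta**3 + 108*theta**2 + 12*theta*(20*theta**2 - 9*theta - 48)*log(2*theta**2 + 5/2) + 1752*theta - 135*log(theta**2 + 5/4) - 876*sqrt(5)*atan(2*sqrt(5)*theta/5))/432] = 5*theta**2*log(2*theta**2 + 5/2)/3 - theta*log(2*theta**2 + 5/2)/2 - 4*log(2*theta**2 + 5/2)/3, which equals f(theta).
F(2) = -73*sqrt(5)*atan(4*sqrt(5)/5)/36 - 5*log(21/4)/16 + 7*log(21/2)/9 + 166/27; F(-1) = -371/108 - 5*log(9/4)/16 + 19*log(9/2)/36 + 73*sqrt(5)*atan(2*sqrt(5)/5)/36.
Integral = F(2) - F(-1) = -73*sqrt(5)*atan(4*sqrt(5)/5)/36 - 73*sqrt(5)*atan(2*sqrt(5)/5)/36 - 19*log(9/2)/36 - 5*log(21/4)/16 + 5*log(9/4)/16 + 7*log(21/2)/9 + 115/12.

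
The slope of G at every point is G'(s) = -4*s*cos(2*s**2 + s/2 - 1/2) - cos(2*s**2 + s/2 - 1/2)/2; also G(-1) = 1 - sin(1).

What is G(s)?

G(s) = 1 - sin(2*s**2 + s/2 - 1/2)

The substitution u = 2*s**2 + s/2 - 1/2 works: G'(s) is exactly (dG/du)*(du/ds) for that inner function.
A general antiderivative is -sin(2*s**2 + s/2 - 1/2) + C.
The condition gives C = 1 - sin(1) - (-sin(1)) = 1.
So G(s) = 1 - sin(2*s**2 + s/2 - 1/2).
Check: d/ds[1 - sin(2*s**2 + s/2 - 1/2)] = -4*s*cos(2*s**2 + s/2 - 1/2) - cos(2*s**2 + s/2 - 1/2)/2 = G'(s).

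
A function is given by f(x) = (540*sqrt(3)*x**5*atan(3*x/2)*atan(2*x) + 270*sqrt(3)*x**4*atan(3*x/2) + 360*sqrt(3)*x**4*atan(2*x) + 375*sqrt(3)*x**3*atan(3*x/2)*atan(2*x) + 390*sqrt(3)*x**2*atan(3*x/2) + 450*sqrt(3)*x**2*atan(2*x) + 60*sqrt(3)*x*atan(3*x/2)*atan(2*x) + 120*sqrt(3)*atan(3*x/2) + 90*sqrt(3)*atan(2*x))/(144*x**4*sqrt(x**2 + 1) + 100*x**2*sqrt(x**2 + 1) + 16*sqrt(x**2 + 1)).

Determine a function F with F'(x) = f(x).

Recover f(x) by differentiating a candidate F(x); any mismatch rules it out.
Check: d/dx[15*sqrt(3*x**2 + 3)*atan(3*x/2)*atan(2*x)/4] = (540*sqrt(3)*x**5*atan(3*x/2)*atan(2*x) + 270*sqrt(3)*x**4*atan(3*x/2) + 360*sqrt(3)*x**4*atan(2*x) + 375*sqrt(3)*x**3*atan(3*x/2)*atan(2*x) + 390*sqrt(3)*x**2*atan(3*x/2) + 450*sqrt(3)*x**2*atan(2*x) + 60*sqrt(3)*x*atan(3*x/2)*atan(2*x) + 120*sqrt(3)*atan(3*x/2) + 90*sqrt(3)*atan(2*x))/(144*x**4*sqrt(x**2 + 1) + 100*x**2*sqrt(x**2 + 1) + 16*sqrt(x**2 + 1)) = f(x).

An antiderivative is F(x) = 15*sqrt(3*x**2 + 3)*atan(3*x/2)*atan(2*x)/4.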